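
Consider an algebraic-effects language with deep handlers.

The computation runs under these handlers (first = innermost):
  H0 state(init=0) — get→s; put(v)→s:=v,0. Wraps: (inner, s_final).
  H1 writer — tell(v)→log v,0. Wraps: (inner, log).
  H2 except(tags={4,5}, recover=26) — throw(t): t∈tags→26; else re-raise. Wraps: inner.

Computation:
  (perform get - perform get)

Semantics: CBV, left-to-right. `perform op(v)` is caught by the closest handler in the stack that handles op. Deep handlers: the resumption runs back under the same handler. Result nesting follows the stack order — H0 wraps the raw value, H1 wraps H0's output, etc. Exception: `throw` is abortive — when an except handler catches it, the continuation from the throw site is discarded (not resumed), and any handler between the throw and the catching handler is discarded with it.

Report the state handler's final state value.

Step-by-step:
get @ H0 ⇒ 0
get @ H0 ⇒ 0
H0 returns (0, 0)
H1 returns ((0, 0), ())
H2 returns ((0, 0), ())
= ((0, 0), ())

Answer: 0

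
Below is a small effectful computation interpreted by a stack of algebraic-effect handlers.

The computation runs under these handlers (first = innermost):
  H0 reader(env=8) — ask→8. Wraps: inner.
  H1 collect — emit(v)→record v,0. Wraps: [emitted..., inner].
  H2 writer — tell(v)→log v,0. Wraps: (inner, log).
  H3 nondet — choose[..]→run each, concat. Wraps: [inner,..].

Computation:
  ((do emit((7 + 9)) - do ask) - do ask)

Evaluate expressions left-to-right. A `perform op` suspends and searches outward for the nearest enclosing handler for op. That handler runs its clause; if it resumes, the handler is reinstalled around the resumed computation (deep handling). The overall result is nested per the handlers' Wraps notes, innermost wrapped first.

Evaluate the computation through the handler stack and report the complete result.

Answer: [([16, -16], ())]

Working:
emit(16) @ H1 ⇒ out+=16
ask @ H0 ⇒ 8
ask @ H0 ⇒ 8
H0 returns -16
H1 returns [16, -16]
H2 returns ([16, -16], ())
H3 returns [([16, -16], ())]
= [([16, -16], ())]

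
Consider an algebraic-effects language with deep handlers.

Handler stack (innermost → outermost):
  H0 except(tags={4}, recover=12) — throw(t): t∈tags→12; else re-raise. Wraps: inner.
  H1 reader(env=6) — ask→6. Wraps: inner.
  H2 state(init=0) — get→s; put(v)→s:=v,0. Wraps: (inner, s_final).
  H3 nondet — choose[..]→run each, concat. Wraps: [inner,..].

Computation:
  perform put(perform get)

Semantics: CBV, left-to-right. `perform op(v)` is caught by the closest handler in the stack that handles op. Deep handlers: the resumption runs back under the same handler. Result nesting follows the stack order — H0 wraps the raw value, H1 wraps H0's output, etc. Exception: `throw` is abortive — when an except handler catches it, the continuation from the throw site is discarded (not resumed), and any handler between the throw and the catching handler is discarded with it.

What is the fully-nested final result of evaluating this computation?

Answer: [(0, 0)]

Working:
get @ H2 ⇒ 0
put(0) @ H2 ⇒ s:=0
H0 returns 0
H1 returns 0
H2 returns (0, 0)
H3 returns [(0, 0)]
= [(0, 0)]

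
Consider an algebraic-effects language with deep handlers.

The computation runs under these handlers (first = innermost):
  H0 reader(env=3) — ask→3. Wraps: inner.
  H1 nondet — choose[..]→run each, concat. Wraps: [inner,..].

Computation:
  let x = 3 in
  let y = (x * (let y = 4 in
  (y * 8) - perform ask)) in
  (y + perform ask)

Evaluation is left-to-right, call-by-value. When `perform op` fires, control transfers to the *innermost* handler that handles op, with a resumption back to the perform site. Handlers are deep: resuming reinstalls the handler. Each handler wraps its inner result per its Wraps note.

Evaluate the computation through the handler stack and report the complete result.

Evaluation trace:
ask @ H0 ⇒ 3
ask @ H0 ⇒ 3
H0 returns 90
H1 returns [90]
= [90]

Answer: [90]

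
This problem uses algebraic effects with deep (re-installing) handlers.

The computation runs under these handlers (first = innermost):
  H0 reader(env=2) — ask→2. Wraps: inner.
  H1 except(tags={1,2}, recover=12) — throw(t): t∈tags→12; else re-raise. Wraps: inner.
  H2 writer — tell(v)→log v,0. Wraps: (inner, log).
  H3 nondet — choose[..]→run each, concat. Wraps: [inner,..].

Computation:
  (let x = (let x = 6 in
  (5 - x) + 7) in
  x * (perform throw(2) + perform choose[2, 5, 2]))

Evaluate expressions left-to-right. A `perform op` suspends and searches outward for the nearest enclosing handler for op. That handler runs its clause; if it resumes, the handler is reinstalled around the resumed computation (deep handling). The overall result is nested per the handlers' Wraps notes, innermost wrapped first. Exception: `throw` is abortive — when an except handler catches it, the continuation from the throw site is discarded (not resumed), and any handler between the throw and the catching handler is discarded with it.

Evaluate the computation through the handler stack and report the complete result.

Answer: [(12, ())]

Step-by-step:
throw(2) @ H1 caught ⇒ 12
H2 returns (12, ())
H3 returns [(12, ())]
= [(12, ())]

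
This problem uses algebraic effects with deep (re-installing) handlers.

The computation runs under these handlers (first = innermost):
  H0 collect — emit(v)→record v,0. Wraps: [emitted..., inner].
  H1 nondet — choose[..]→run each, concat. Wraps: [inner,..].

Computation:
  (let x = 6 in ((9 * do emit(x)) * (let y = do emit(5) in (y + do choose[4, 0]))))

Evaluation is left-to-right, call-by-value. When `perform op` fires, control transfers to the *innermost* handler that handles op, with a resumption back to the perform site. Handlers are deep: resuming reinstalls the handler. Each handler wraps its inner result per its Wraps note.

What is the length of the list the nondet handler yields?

Answer: 2

Working:
emit(6) @ H0 ⇒ out+=6
emit(5) @ H0 ⇒ out+=5
choose[4, 0] @ H1
  branch[0] choose=4:
    H0 returns [6, 5, 0]
    H1 returns [[6, 5, 0]]
  branch[1] choose=0:
    H0 returns [6, 5, 0]
    H1 returns [[6, 5, 0]]
= [[6, 5, 0], [6, 5, 0]]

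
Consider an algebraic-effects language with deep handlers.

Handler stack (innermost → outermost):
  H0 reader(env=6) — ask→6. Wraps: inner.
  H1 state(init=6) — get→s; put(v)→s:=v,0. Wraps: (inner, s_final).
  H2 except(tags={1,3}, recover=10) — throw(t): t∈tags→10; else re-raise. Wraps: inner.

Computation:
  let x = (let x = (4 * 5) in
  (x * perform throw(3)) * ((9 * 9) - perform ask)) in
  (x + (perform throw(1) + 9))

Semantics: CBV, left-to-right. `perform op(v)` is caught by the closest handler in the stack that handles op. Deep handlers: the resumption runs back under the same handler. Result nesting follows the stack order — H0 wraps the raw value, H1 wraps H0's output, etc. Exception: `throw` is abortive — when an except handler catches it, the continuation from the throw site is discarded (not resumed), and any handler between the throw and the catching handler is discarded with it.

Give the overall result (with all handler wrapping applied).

Answer: 10

Evaluation trace:
throw(3) @ H2 caught ⇒ 10
= 10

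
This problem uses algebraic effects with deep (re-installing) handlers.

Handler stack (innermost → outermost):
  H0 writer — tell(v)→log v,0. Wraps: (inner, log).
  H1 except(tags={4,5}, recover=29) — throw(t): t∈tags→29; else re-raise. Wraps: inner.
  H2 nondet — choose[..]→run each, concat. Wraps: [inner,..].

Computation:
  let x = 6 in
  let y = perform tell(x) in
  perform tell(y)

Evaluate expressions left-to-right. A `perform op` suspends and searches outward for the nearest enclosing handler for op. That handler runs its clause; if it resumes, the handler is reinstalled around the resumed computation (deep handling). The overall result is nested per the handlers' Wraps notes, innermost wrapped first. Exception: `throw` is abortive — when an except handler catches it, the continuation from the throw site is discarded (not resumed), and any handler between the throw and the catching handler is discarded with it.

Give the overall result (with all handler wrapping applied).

Step-by-step:
tell(6) @ H0 ⇒ log+=6
tell(0) @ H0 ⇒ log+=0
H0 returns (0, (6, 0))
H1 returns (0, (6, 0))
H2 returns [(0, (6, 0))]
= [(0, (6, 0))]

Answer: [(0, (6, 0))]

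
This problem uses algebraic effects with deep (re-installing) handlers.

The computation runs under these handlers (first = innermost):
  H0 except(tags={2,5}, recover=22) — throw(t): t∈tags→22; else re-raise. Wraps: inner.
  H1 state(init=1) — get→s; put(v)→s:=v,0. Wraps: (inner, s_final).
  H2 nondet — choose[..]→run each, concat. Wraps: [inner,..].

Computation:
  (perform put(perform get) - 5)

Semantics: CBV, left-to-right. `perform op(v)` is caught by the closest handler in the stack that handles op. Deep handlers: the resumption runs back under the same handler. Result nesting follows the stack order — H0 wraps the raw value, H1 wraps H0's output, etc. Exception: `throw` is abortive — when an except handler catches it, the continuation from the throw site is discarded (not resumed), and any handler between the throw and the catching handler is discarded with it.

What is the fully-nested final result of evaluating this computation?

Answer: [(-5, 1)]

Evaluation trace:
get @ H1 ⇒ 1
put(1) @ H1 ⇒ s:=1
H0 returns -5
H1 returns (-5, 1)
H2 returns [(-5, 1)]
= [(-5, 1)]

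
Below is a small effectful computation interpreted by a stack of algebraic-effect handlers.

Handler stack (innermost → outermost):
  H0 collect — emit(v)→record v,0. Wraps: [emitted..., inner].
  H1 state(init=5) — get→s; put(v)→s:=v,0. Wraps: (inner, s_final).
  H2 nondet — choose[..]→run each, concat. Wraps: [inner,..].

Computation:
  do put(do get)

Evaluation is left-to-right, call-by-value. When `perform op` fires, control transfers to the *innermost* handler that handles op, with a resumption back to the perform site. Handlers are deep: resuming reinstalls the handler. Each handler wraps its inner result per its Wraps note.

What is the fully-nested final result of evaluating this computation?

Working:
get @ H1 ⇒ 5
put(5) @ H1 ⇒ s:=5
H0 returns [0]
H1 returns ([0], 5)
H2 returns [([0], 5)]
= [([0], 5)]

Answer: [([0], 5)]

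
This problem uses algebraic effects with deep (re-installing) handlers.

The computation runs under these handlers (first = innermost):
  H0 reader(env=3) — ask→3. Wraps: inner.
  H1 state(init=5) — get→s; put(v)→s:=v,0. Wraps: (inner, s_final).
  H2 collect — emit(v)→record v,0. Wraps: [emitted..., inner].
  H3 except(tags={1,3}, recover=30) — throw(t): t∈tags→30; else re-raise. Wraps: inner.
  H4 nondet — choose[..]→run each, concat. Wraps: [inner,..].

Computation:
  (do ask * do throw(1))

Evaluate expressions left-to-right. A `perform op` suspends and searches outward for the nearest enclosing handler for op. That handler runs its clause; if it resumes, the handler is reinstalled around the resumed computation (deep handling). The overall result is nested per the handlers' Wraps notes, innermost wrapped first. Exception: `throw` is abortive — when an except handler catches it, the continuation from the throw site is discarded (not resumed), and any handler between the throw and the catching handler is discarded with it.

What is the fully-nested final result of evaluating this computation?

Answer: [30]

Evaluation trace:
ask @ H0 ⇒ 3
throw(1) @ H3 caught ⇒ 30
H4 returns [30]
= [30]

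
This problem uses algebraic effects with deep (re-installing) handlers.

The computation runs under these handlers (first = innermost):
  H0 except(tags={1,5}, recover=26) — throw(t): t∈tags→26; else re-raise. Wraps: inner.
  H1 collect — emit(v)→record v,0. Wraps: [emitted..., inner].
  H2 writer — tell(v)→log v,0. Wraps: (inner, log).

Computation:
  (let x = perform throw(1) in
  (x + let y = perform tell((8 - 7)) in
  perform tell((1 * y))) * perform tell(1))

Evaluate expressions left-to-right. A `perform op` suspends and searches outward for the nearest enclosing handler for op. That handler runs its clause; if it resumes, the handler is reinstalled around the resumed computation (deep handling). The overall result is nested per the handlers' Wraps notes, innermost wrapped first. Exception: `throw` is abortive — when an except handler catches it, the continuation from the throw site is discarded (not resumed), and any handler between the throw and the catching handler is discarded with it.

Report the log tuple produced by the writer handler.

Step-by-step:
throw(1) @ H0 caught ⇒ 26
H1 returns [26]
H2 returns ([26], ())
= ([26], ())

Answer: ()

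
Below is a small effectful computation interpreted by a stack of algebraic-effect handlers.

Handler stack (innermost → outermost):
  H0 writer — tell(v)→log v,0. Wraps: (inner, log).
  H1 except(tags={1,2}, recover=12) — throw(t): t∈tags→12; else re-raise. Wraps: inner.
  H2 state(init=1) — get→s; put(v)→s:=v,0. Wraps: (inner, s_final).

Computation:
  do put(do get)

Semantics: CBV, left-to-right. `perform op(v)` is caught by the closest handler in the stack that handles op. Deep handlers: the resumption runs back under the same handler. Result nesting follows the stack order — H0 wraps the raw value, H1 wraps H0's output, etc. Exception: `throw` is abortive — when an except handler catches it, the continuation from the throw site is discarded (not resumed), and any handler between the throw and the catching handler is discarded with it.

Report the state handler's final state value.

Working:
get @ H2 ⇒ 1
put(1) @ H2 ⇒ s:=1
H0 returns (0, ())
H1 returns (0, ())
H2 returns ((0, ()), 1)
= ((0, ()), 1)

Answer: 1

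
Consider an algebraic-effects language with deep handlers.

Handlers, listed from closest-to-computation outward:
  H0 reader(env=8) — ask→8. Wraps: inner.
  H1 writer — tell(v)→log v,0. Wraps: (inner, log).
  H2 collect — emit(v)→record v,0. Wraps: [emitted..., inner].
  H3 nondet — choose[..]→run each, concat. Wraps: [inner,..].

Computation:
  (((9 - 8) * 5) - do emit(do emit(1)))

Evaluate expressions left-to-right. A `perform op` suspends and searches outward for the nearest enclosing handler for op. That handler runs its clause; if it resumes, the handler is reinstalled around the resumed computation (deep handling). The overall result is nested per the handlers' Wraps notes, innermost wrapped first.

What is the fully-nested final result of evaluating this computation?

Working:
emit(1) @ H2 ⇒ out+=1
emit(0) @ H2 ⇒ out+=0
H0 returns 5
H1 returns (5, ())
H2 returns [1, 0, (5, ())]
H3 returns [[1, 0, (5, ())]]
= [[1, 0, (5, ())]]

Answer: [[1, 0, (5, ())]]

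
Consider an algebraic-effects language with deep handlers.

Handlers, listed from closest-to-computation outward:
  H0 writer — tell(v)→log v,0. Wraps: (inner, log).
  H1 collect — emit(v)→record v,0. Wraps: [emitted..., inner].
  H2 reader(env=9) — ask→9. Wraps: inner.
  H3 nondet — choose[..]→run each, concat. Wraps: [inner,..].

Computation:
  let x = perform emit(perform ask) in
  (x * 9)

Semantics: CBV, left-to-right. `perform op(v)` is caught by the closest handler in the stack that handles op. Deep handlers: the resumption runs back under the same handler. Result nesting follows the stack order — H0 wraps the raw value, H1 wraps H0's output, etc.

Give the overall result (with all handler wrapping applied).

Evaluation trace:
ask @ H2 ⇒ 9
emit(9) @ H1 ⇒ out+=9
H0 returns (0, ())
H1 returns [9, (0, ())]
H2 returns [9, (0, ())]
H3 returns [[9, (0, ())]]
= [[9, (0, ())]]

Answer: [[9, (0, ())]]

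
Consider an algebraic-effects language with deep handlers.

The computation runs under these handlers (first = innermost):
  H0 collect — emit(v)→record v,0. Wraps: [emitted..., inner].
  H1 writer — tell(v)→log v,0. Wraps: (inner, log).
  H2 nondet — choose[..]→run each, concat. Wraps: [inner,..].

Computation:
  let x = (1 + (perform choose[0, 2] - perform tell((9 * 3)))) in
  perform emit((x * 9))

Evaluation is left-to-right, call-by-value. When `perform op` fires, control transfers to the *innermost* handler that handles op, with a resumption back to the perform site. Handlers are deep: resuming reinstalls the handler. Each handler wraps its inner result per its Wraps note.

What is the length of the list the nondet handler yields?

Answer: 2

Working:
choose[0, 2] @ H2
  branch[0] choose=0:
    tell(27) @ H1 ⇒ log+=27
    emit(9) @ H0 ⇒ out+=9
    H0 returns [9, 0]
    H1 returns ([9, 0], (27))
    H2 returns [([9, 0], (27))]
  branch[1] choose=2:
    tell(27) @ H1 ⇒ log+=27
    emit(27) @ H0 ⇒ out+=27
    H0 returns [27, 0]
    H1 returns ([27, 0], (27))
    H2 returns [([27, 0], (27))]
= [([9, 0], (27)), ([27, 0], (27))]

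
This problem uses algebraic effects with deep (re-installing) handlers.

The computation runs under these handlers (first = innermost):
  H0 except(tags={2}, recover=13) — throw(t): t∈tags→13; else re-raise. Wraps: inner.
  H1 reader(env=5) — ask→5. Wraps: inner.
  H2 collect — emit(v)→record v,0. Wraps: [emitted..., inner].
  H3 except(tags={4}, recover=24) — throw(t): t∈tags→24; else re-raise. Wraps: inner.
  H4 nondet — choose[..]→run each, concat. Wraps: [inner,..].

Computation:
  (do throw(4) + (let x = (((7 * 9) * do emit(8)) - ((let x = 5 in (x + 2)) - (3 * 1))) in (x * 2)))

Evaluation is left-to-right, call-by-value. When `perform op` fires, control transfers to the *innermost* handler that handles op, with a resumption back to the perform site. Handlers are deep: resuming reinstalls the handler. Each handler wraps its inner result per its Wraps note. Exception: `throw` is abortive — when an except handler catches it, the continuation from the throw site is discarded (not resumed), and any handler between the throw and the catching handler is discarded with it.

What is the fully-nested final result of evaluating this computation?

Working:
throw(4) @ H0 re-raised
throw(4) @ H3 caught ⇒ 24
H4 returns [24]
= [24]

Answer: [24]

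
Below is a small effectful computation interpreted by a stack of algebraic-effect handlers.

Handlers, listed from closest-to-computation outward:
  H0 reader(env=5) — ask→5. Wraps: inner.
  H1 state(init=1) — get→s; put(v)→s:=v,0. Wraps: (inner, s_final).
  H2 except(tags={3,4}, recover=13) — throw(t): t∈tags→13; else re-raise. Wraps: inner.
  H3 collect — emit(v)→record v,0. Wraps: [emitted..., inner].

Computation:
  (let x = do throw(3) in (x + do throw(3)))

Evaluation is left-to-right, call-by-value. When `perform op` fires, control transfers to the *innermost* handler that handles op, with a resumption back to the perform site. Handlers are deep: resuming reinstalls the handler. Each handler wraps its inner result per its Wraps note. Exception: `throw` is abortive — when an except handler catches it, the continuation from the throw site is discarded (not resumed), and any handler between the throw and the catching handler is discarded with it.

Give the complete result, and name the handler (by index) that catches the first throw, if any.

Evaluation trace:
throw(3) @ H2 caught ⇒ 13
H3 returns [13]
= [13]

Answer: [13] ; first throw caught by: H2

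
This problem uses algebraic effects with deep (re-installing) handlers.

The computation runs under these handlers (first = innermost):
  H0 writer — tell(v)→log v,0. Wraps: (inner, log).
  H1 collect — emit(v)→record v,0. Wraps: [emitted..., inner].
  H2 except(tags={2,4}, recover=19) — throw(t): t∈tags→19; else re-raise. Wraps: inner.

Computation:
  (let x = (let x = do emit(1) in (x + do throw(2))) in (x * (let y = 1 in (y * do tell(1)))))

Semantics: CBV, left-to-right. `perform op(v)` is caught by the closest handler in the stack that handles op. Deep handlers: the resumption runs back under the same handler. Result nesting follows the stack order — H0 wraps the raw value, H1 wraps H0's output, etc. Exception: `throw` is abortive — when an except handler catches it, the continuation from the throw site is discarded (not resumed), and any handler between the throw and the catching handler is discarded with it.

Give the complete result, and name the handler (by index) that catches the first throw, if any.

Evaluation trace:
emit(1) @ H1 ⇒ out+=1
throw(2) @ H2 caught ⇒ 19
= 19

Answer: 19 ; first throw caught by: H2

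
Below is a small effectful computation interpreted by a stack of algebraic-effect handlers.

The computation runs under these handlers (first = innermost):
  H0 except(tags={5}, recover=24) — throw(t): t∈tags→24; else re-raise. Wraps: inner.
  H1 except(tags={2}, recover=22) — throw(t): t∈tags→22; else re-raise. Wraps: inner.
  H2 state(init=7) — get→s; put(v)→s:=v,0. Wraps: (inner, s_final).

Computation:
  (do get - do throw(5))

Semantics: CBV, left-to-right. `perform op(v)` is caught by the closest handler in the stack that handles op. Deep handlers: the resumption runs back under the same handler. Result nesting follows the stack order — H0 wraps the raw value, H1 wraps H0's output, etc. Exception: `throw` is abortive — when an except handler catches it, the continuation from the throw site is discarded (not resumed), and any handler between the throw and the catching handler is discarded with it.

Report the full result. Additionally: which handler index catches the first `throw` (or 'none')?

Answer: (24, 7) ; first throw caught by: H0

Step-by-step:
get @ H2 ⇒ 7
throw(5) @ H0 caught ⇒ 24
H1 returns 24
H2 returns (24, 7)
= (24, 7)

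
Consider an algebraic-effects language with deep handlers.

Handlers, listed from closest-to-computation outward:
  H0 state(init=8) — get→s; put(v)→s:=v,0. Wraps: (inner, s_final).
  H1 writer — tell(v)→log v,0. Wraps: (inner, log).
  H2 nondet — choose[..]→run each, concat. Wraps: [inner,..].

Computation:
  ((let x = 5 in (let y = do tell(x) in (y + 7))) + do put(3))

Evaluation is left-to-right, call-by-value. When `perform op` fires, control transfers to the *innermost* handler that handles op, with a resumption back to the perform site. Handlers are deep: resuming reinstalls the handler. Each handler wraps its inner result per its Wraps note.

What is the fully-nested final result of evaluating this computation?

Working:
tell(5) @ H1 ⇒ log+=5
put(3) @ H0 ⇒ s:=3
H0 returns (7, 3)
H1 returns ((7, 3), (5))
H2 returns [((7, 3), (5))]
= [((7, 3), (5))]

Answer: [((7, 3), (5))]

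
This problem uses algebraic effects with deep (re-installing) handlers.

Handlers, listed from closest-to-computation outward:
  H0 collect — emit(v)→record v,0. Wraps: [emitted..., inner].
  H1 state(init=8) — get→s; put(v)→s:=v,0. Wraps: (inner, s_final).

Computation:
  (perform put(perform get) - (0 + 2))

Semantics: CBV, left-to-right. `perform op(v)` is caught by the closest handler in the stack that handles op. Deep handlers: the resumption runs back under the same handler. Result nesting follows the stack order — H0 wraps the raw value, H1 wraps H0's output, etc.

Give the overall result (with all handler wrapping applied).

Answer: ([-2], 8)

Working:
get @ H1 ⇒ 8
put(8) @ H1 ⇒ s:=8
H0 returns [-2]
H1 returns ([-2], 8)
= ([-2], 8)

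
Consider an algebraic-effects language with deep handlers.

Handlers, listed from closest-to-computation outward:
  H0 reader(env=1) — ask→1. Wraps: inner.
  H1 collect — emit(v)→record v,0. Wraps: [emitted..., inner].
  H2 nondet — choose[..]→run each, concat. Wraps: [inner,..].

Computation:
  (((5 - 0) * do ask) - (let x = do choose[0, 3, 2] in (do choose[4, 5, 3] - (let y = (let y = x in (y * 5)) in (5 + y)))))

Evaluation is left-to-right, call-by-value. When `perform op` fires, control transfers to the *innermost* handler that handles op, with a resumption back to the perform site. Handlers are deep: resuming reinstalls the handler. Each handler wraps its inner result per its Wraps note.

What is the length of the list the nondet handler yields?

Answer: 9

Working:
ask @ H0 ⇒ 1
choose[0, 3, 2] @ H2
  branch[0] choose=0:
    choose[4, 5, 3] @ H2
      branch[0] choose=4:
        H0 returns 6
        H1 returns [6]
        H2 returns [[6]]
      branch[1] choose=5:
        H0 returns 5
        H1 returns [5]
        H2 returns [[5]]
      branch[2] choose=3:
        H0 returns 7
        H1 returns [7]
        H2 returns [[7]]
  branch[1] choose=3:
    choose[4, 5, 3] @ H2
      branch[0] choose=4:
        H0 returns 21
        H1 returns [21]
        H2 returns [[21]]
      branch[1] choose=5:
        H0 returns 20
        H1 returns [20]
        H2 returns [[20]]
      branch[2] choose=3:
        H0 returns 22
        H1 returns [22]
        H2 returns [[22]]
  branch[2] choose=2:
    choose[4, 5, 3] @ H2
      branch[0] choose=4:
        H0 returns 16
        H1 returns [16]
        H2 returns [[16]]
      branch[1] choose=5:
        H0 returns 15
        H1 returns [15]
        H2 returns [[15]]
      branch[2] choose=3:
        H0 returns 17
        H1 returns [17]
        H2 returns [[17]]
= [[6], [5], [7], [21], [20], [22], [16], [15], [17]]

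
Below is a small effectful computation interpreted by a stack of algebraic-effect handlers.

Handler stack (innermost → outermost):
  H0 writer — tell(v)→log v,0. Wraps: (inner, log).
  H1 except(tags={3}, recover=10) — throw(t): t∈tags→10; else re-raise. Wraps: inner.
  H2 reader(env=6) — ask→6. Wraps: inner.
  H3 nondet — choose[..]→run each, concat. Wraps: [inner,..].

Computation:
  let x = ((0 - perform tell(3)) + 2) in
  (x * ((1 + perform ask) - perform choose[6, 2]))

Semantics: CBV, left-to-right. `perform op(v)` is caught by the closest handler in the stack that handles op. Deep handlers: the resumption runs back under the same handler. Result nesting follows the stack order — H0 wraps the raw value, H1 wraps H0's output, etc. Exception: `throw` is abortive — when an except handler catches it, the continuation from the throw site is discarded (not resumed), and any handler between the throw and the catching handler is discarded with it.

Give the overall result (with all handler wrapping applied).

Answer: [(2, (3)), (10, (3))]

Evaluation trace:
tell(3) @ H0 ⇒ log+=3
ask @ H2 ⇒ 6
choose[6, 2] @ H3
  branch[0] choose=6:
    H0 returns (2, (3))
    H1 returns (2, (3))
    H2 returns (2, (3))
    H3 returns [(2, (3))]
  branch[1] choose=2:
    H0 returns (10, (3))
    H1 returns (10, (3))
    H2 returns (10, (3))
    H3 returns [(10, (3))]
= [(2, (3)), (10, (3))]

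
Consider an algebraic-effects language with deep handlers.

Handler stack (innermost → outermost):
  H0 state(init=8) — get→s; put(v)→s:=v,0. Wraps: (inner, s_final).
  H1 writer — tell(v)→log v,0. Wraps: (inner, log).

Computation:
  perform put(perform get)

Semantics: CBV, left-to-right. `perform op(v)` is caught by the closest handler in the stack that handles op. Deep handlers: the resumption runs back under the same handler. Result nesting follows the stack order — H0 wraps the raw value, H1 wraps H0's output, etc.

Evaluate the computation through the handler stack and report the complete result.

Answer: ((0, 8), ())

Evaluation trace:
get @ H0 ⇒ 8
put(8) @ H0 ⇒ s:=8
H0 returns (0, 8)
H1 returns ((0, 8), ())
= ((0, 8), ())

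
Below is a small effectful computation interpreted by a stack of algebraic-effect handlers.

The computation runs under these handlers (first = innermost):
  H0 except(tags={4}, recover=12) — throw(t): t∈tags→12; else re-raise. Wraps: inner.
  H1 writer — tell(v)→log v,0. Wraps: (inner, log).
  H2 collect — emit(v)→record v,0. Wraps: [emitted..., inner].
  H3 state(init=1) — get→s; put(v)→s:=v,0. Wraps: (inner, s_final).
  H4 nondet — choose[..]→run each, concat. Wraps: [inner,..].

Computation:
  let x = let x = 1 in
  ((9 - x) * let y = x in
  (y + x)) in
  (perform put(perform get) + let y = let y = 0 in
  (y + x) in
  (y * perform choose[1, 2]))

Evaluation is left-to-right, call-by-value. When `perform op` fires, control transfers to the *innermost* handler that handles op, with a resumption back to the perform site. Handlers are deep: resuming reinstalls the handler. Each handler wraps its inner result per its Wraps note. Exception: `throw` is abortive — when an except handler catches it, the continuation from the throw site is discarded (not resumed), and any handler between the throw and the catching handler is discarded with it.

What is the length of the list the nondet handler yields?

Answer: 2

Evaluation trace:
get @ H3 ⇒ 1
put(1) @ H3 ⇒ s:=1
choose[1, 2] @ H4
  branch[0] choose=1:
    H0 returns 16
    H1 returns (16, ())
    H2 returns [(16, ())]
    H3 returns ([(16, ())], 1)
    H4 returns [([(16, ())], 1)]
  branch[1] choose=2:
    H0 returns 32
    H1 returns (32, ())
    H2 returns [(32, ())]
    H3 returns ([(32, ())], 1)
    H4 returns [([(32, ())], 1)]
= [([(16, ())], 1), ([(32, ())], 1)]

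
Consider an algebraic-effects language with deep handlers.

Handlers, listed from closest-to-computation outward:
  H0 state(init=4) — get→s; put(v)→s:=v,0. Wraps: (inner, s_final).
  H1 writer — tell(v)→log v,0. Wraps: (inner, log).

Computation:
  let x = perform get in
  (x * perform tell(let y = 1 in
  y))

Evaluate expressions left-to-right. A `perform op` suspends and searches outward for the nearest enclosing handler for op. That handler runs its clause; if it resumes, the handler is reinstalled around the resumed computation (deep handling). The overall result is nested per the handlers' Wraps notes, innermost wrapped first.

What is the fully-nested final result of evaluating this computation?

Working:
get @ H0 ⇒ 4
tell(1) @ H1 ⇒ log+=1
H0 returns (0, 4)
H1 returns ((0, 4), (1))
= ((0, 4), (1))

Answer: ((0, 4), (1))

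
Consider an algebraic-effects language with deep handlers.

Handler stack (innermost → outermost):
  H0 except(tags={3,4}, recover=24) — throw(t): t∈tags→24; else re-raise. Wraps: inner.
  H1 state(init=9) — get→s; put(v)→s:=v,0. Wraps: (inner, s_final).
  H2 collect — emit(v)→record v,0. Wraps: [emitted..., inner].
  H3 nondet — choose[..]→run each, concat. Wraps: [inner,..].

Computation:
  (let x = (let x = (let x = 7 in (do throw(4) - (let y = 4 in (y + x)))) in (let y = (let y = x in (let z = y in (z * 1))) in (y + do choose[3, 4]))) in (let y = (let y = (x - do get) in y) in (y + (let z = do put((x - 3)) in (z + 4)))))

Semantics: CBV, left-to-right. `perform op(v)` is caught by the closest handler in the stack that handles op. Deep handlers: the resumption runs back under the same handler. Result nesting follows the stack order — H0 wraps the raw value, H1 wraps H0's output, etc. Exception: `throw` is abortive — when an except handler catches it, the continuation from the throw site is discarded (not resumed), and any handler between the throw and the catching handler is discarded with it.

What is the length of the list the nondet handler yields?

Step-by-step:
throw(4) @ H0 caught ⇒ 24
H1 returns (24, 9)
H2 returns [(24, 9)]
H3 returns [[(24, 9)]]
= [[(24, 9)]]

Answer: 1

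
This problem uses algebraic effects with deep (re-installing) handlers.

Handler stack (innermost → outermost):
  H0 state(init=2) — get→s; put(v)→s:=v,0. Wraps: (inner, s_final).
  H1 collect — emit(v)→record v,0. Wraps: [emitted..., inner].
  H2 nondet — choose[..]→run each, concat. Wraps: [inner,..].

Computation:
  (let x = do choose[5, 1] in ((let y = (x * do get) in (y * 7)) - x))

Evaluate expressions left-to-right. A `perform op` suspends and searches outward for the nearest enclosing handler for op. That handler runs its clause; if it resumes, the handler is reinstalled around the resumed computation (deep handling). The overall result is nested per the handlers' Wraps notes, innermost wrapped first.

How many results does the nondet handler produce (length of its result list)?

Answer: 2

Evaluation trace:
choose[5, 1] @ H2
  branch[0] choose=5:
    get @ H0 ⇒ 2
    H0 returns (65, 2)
    H1 returns [(65, 2)]
    H2 returns [[(65, 2)]]
  branch[1] choose=1:
    get @ H0 ⇒ 2
    H0 returns (13, 2)
    H1 returns [(13, 2)]
    H2 returns [[(13, 2)]]
= [[(65, 2)], [(13, 2)]]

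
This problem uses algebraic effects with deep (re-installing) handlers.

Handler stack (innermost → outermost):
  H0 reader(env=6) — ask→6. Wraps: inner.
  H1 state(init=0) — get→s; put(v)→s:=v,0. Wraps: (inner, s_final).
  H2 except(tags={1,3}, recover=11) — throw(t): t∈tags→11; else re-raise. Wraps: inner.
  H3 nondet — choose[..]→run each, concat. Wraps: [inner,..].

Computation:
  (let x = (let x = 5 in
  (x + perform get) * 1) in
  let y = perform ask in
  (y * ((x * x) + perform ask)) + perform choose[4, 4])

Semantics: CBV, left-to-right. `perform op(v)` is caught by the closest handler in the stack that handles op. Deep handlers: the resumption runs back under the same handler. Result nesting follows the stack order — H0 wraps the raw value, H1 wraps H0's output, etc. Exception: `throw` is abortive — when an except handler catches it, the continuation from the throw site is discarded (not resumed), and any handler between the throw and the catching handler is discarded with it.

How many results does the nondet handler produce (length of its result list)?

Answer: 2

Working:
get @ H1 ⇒ 0
ask @ H0 ⇒ 6
ask @ H0 ⇒ 6
choose[4, 4] @ H3
  branch[0] choose=4:
    H0 returns 190
    H1 returns (190, 0)
    H2 returns (190, 0)
    H3 returns [(190, 0)]
  branch[1] choose=4:
    H0 returns 190
    H1 returns (190, 0)
    H2 returns (190, 0)
    H3 returns [(190, 0)]
= [(190, 0), (190, 0)]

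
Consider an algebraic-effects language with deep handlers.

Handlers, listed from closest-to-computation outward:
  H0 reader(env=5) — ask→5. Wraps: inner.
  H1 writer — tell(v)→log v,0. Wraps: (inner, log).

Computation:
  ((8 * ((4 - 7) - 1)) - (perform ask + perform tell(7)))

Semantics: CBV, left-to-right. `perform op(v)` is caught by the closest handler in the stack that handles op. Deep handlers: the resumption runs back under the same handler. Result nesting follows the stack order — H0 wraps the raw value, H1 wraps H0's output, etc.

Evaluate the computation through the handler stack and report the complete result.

Step-by-step:
ask @ H0 ⇒ 5
tell(7) @ H1 ⇒ log+=7
H0 returns -37
H1 returns (-37, (7))
= (-37, (7))

Answer: (-37, (7))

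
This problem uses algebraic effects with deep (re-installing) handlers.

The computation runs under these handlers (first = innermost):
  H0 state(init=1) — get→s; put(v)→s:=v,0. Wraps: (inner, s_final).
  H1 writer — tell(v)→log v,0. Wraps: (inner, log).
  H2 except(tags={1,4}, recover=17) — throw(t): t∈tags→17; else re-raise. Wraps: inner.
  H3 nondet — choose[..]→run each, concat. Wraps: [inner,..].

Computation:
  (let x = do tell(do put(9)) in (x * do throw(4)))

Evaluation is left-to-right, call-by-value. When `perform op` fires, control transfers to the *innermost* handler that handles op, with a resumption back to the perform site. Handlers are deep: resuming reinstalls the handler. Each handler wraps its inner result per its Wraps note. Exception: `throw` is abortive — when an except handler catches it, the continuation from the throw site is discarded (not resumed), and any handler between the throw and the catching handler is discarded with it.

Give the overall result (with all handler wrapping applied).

Working:
put(9) @ H0 ⇒ s:=9
tell(0) @ H1 ⇒ log+=0
throw(4) @ H2 caught ⇒ 17
H3 returns [17]
= [17]

Answer: [17]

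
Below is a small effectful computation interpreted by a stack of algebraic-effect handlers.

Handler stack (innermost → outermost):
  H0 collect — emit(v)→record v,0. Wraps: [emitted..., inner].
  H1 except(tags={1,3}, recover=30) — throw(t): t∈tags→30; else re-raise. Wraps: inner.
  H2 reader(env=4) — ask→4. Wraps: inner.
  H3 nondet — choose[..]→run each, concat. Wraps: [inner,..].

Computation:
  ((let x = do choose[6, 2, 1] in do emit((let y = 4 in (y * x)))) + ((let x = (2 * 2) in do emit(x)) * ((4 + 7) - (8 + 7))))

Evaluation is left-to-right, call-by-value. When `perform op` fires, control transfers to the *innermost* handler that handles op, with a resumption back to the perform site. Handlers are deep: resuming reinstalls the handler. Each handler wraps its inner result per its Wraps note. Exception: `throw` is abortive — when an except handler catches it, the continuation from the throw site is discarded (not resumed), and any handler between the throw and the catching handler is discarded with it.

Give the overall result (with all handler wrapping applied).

Working:
choose[6, 2, 1] @ H3
  branch[0] choose=6:
    emit(24) @ H0 ⇒ out+=24
    emit(4) @ H0 ⇒ out+=4
    H0 returns [24, 4, 0]
    H1 returns [24, 4, 0]
    H2 returns [24, 4, 0]
    H3 returns [[24, 4, 0]]
  branch[1] choose=2:
    emit(8) @ H0 ⇒ out+=8
    emit(4) @ H0 ⇒ out+=4
    H0 returns [8, 4, 0]
    H1 returns [8, 4, 0]
    H2 returns [8, 4, 0]
    H3 returns [[8, 4, 0]]
  branch[2] choose=1:
    emit(4) @ H0 ⇒ out+=4
    emit(4) @ H0 ⇒ out+=4
    H0 returns [4, 4, 0]
    H1 returns [4, 4, 0]
    H2 returns [4, 4, 0]
    H3 returns [[4, 4, 0]]
= [[24, 4, 0], [8, 4, 0], [4, 4, 0]]

Answer: [[24, 4, 0], [8, 4, 0], [4, 4, 0]]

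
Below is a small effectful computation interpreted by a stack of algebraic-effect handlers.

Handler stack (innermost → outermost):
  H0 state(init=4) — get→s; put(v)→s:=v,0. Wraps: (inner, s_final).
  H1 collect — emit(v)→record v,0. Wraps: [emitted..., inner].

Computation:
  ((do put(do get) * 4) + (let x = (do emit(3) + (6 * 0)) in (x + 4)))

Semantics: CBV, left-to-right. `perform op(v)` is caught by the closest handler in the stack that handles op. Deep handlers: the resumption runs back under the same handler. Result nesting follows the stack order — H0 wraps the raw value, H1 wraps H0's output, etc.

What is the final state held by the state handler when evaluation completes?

Answer: 4

Working:
get @ H0 ⇒ 4
put(4) @ H0 ⇒ s:=4
emit(3) @ H1 ⇒ out+=3
H0 returns (4, 4)
H1 returns [3, (4, 4)]
= [3, (4, 4)]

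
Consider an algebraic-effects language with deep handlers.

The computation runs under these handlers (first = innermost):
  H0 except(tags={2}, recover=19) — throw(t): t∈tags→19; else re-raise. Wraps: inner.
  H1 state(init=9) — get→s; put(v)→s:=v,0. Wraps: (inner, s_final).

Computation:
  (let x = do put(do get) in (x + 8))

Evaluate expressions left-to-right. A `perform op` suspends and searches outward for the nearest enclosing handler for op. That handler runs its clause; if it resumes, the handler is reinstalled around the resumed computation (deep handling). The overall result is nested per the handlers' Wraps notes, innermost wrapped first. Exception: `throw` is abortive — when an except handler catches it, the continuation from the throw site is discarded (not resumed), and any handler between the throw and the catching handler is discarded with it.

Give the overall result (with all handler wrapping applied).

Working:
get @ H1 ⇒ 9
put(9) @ H1 ⇒ s:=9
H0 returns 8
H1 returns (8, 9)
= (8, 9)

Answer: (8, 9)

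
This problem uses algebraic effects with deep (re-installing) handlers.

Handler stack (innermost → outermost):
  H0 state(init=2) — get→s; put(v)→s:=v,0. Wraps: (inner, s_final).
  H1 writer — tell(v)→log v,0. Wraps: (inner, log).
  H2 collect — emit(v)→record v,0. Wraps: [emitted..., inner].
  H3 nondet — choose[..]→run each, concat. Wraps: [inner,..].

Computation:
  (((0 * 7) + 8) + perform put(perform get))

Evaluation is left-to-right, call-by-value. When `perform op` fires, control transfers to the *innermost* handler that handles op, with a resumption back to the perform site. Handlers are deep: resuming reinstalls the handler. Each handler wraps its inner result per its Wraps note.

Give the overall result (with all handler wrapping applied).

Evaluation trace:
get @ H0 ⇒ 2
put(2) @ H0 ⇒ s:=2
H0 returns (8, 2)
H1 returns ((8, 2), ())
H2 returns [((8, 2), ())]
H3 returns [[((8, 2), ())]]
= [[((8, 2), ())]]

Answer: [[((8, 2), ())]]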